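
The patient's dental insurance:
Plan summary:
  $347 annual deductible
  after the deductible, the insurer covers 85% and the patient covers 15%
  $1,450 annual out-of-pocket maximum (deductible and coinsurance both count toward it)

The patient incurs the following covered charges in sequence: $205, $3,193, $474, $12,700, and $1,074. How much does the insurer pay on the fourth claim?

$12,125.75

#1 ($205): all of it applies to the deductible. Patient owes $205 (running OOP $205). Insurer: $205 − $205 = $0.
#2 ($3,193): deductible takes $142, $3,051 remains; patient's 15% is $457.65. Patient pays $599.65; OOP now $804.65. Plan pays $3,193 − $599.65 = $2,593.35.
#3 ($474): deductible met; 15% of $474 = $71.10. Patient pays $71.10; OOP now $875.75. Plan pays $474 − $71.10 = $402.90.
#4 ($12,700): 15% coinsurance on $12,700 = $1,905. OOP would hit $2,780.75 > $1,450, so the cap limits the patient to $1,450 − $875.75 = $574.25. Insurer: $12,700 − $574.25 = $12,125.75.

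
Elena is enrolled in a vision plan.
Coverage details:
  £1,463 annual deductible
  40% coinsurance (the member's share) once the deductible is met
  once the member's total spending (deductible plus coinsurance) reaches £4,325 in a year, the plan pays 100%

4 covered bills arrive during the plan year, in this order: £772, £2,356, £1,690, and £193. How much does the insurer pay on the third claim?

£1,014

Claim 1 — £772: entire amount goes to the deductible. Member owes £772 (running OOP £772). Insurer: £772 − £772 = £0.
Claim 2 — £2,356: deductible takes £691, £1,665 remains; coinsurance £1,665 × 40% = £666. Cost to member: £1,357. OOP to date £2,129. Insurer: £2,356 − £1,357 = £999.
Claim 3 — £1,690: deductible already satisfied, so member's share is 40% × £1,690 = £676. Member owes £676 (running OOP £2,805). Insurer: £1,690 − £676 = £1,014.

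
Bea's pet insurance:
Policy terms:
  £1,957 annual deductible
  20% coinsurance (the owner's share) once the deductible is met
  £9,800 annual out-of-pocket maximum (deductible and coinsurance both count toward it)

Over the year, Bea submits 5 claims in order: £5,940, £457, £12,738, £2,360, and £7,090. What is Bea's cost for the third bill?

Claim 1 (£5,940): deductible takes £1,957, £3,983 remains; 20% of £3,983 = £796.60. Owner owes £2,753.60 (running OOP £2,753.60).
Claim 2 (£457): deductible met; 20% of £457 = £91.40. Cost to owner: £91.40. OOP to date £2,845.
Claim 3 (£12,738): 20% coinsurance on £12,738 = £2,547.60. Owner pays £2,547.60; OOP now £5,392.60.

£2,547.60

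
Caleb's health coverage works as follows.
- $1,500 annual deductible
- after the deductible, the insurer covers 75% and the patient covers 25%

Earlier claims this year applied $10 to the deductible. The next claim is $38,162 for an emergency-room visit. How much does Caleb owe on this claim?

Remaining deductible: $1,500 − $10 = $1,490.
After the $1,490 deductible portion, $38,162 − $1,490 = $36,672 is subject to coinsurance.
25% of $36,672 = $9,168 falls to the patient.
That puts the patient's cost at $1,490 + $9,168 = $10,658.

$10,658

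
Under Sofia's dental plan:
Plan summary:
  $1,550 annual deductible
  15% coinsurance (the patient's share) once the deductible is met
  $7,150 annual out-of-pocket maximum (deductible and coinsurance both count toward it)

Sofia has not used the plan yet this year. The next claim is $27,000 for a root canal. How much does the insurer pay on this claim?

Deductible not yet touched, so the first $1,550 of the bill goes to the deductible.
After the $1,550 deductible portion, $27,000 − $1,550 = $25,450 is subject to coinsurance.
15% of $25,450 = $3,817.50 falls to the patient.
That puts the patient's cost at $1,550 + $3,817.50 = $5,367.50 before any cap.
Year-to-date out-of-pocket becomes $0 + $5,367.50 = $5,367.50, still under the $7,150 maximum, so no cap applies.
The plan picks up $27,000 − $5,367.50 = $21,632.50.

$21,632.50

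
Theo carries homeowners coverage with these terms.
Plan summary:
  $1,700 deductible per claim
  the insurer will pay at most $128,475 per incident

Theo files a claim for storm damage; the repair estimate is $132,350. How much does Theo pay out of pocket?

$3,875

Subtract the deductible: $132,350 − $1,700 = $130,650.
$130,650 exceeds the $128,475 limit, so the insurer pays the limit: $128,475.
The homeowner bears the rest of the original loss: $132,350 − $128,475 = $3,875.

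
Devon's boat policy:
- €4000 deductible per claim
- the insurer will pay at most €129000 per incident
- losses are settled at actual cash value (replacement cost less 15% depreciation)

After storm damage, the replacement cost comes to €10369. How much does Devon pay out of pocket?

€5555.35

Depreciate 15%: the covered value is €10369 × 0.85 = €8813.65.
After the deductible, €8813.65 − €4000 = €4813.65 remains.
That's under the €129000 cap, so the insurer reimburses the full €4813.65.
The owner bears the rest of the original loss: €10369 − €4813.65 = €5555.35.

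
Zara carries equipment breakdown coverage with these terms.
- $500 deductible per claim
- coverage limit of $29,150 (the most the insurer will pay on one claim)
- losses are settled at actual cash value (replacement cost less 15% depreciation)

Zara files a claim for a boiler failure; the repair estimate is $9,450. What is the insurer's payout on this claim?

Depreciate 15%: the covered value is $9,450 × 0.85 = $8,032.50.
After the deductible, $8,032.50 − $500 = $7,532.50 remains.
$7,532.50 ≤ $29,150, so the limit doesn't bind; insurer pays $7,532.50.

$7,532.50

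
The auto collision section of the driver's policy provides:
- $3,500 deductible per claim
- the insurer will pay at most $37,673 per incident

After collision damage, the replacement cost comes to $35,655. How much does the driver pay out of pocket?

$3,500

Less the $3,500 deductible: $35,655 − $3,500 = $32,155.
$32,155 ≤ $37,673, so the limit doesn't bind; insurer pays $32,155.
The driver bears the rest of the original loss: $35,655 − $32,155 = $3,500.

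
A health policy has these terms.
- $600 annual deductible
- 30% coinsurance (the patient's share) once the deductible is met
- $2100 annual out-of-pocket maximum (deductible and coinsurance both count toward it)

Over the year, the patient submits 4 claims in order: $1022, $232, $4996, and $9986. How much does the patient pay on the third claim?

$1303.80

#1 ($1022): deductible takes $600, $422 remains; coinsurance $422 × 30% = $126.60. Patient pays $726.60; OOP now $726.60.
#2 ($232): deductible already satisfied, so patient's share is 30% × $232 = $69.60. Patient owes $69.60 (running OOP $796.20).
#3 ($4996): deductible met; 30% of $4996 = $1498.80. That would push OOP to $2295, over the $2100 cap, so patient pays $2100 − $796.20 = $1303.80.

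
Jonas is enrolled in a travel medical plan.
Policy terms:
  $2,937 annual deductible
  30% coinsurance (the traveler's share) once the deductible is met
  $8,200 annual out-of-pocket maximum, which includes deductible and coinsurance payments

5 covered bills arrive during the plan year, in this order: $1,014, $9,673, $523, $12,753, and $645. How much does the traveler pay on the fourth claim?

Bill 1, $1,014: entire amount goes to the deductible. Cost to traveler: $1,014. OOP to date $1,014.
Bill 2, $9,673: deductible takes $1,923, $7,750 remains; coinsurance $7,750 × 30% = $2,325. Cost to traveler: $4,248. OOP to date $5,262.
Bill 3, $523: 30% coinsurance on $523 = $156.90. Cost to traveler: $156.90. OOP to date $5,418.90.
Bill 4, $12,753: deductible already satisfied, so traveler's share is 30% × $12,753 = $3,825.90. OOP would hit $9,244.80 > $8,200, so the cap limits the traveler to $8,200 − $5,418.90 = $2,781.10.

$2,781.10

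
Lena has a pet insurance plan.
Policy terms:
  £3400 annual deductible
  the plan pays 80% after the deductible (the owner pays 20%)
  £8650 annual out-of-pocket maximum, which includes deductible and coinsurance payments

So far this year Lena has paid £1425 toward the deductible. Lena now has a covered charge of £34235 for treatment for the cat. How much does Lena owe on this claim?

£7225

Deductible still to meet: £3400 − £1425 = £1975.
The remaining £32260 (= £34235 − £1975) moves to coinsurance.
20% of £32260 = £6452 falls to the owner.
Owner responsibility before any cap: £1975 + £6452 = £8427.
Adding £8427 to the £1425 already spent would give £9852, which exceeds the £8650 cap; the owner pays just £8650 − £1425 = £7225.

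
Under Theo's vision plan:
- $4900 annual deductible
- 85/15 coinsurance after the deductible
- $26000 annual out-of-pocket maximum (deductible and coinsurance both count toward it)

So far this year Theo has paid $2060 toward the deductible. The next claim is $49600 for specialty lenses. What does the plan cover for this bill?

$2060 of the $4900 deductible is already met, leaving $2840.
After the $2840 deductible portion, $49600 − $2840 = $46760 is subject to coinsurance.
Coinsurance: $46760 × 15% = $7014.
So the member owes $2840 + $7014 = $9854 before any cap.
Cumulative spending $2060 + $9854 = $11914 stays under the $26000 maximum.
Insurer pays the balance: $49600 − $9854 = $39746.

$39746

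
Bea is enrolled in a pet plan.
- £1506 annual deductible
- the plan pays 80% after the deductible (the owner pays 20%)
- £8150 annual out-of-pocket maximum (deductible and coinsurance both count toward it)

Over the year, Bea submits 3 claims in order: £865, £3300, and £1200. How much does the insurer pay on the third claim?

Claim 1 (£865): all of it applies to the deductible. Cost to owner: £865. OOP to date £865. Insurer: £865 − £865 = £0.
Claim 2 (£3300): £641 finishes the deductible; £2659 goes to coinsurance; coinsurance £2659 × 20% = £531.80. Owner owes £1172.80 (running OOP £2037.80). Plan pays £3300 − £1172.80 = £2127.20.
Claim 3 (£1200): deductible met; 20% of £1200 = £240. Owner owes £240 (running OOP £2277.80). Insurer: £1200 − £240 = £960.

£960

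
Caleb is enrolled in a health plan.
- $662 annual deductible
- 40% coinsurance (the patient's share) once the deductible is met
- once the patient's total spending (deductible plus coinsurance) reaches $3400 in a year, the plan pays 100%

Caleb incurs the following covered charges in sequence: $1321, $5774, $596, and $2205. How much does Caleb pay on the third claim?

Claim 1 ($1321): deductible takes $662, $659 remains; patient's 40% is $263.60. Patient pays $925.60; OOP now $925.60.
Claim 2 ($5774): deductible already satisfied, so patient's share is 40% × $5774 = $2309.60. Cost to patient: $2309.60. OOP to date $3235.20.
Claim 3 ($596): deductible already satisfied, so patient's share is 40% × $596 = $238.40. OOP would hit $3473.60 > $3400, so the cap limits the patient to $3400 − $3235.20 = $164.80.

$164.80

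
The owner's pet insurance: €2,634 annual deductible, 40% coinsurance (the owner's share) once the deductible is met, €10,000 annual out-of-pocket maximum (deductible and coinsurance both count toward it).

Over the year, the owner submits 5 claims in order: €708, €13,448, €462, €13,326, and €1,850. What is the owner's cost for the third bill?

Bill 1, €708: entire amount goes to the deductible. Owner owes €708 (running OOP €708).
Bill 2, €13,448: €1,926 finishes the deductible; €11,522 goes to coinsurance; owner's 40% is €4,608.80. Cost to owner: €6,534.80. OOP to date €7,242.80.
Bill 3, €462: deductible already satisfied, so owner's share is 40% × €462 = €184.80. Owner owes €184.80 (running OOP €7,427.60).

€184.80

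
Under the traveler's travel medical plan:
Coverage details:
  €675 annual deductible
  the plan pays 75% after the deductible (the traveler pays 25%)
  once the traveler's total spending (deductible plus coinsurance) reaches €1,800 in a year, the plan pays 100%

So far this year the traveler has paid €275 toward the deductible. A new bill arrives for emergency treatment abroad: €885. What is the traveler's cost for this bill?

Remaining deductible: €675 − €275 = €400.
After the €400 deductible portion, €885 − €400 = €485 is subject to coinsurance.
Coinsurance: €485 × 25% = €121.25.
So the traveler owes €400 + €121.25 = €521.25 before any cap.
Cumulative spending €275 + €521.25 = €796.25 stays under the €1,800 maximum.

€521.25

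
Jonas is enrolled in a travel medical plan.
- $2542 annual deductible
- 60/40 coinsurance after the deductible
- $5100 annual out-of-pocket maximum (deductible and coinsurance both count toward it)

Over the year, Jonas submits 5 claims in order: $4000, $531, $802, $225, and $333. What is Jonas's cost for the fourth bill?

#1 ($4000): $2542 finishes the deductible; $1458 goes to coinsurance; traveler's 40% is $583.20. Traveler owes $3125.20 (running OOP $3125.20).
#2 ($531): deductible met; 40% of $531 = $212.40. Cost to traveler: $212.40. OOP to date $3337.60.
#3 ($802): deductible met; 40% of $802 = $320.80. Traveler pays $320.80; OOP now $3658.40.
#4 ($225): deductible already satisfied, so traveler's share is 40% × $225 = $90. Cost to traveler: $90. OOP to date $3748.40.

$90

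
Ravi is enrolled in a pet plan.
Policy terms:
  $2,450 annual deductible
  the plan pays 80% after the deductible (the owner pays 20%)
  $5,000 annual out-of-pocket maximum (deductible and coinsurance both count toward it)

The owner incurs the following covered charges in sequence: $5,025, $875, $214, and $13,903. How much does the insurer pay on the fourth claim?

$12,085.80

Claim 1 — $5,025: $2,450 to deductible, leaving $2,575; 20% of $2,575 = $515. Owner pays $2,965; OOP now $2,965. Insurer: $5,025 − $2,965 = $2,060.
Claim 2 — $875: deductible already satisfied, so owner's share is 20% × $875 = $175. Owner owes $175 (running OOP $3,140). Insurer: $875 − $175 = $700.
Claim 3 — $214: deductible met; 20% of $214 = $42.80. Cost to owner: $42.80. OOP to date $3,182.80. Insurer: $214 − $42.80 = $171.20.
Claim 4 — $13,903: 20% coinsurance on $13,903 = $2,780.60. That would push OOP to $5,963.40, over the $5,000 cap, so owner pays $5,000 − $3,182.80 = $1,817.20. Insurer: $13,903 − $1,817.20 = $12,085.80.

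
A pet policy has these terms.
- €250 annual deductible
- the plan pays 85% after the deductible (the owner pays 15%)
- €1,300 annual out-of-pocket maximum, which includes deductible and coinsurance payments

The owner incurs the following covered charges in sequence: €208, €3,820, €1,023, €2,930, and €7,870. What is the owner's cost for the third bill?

€153.45

Bill 1, €208: fully absorbed by the deductible. Owner pays €208; OOP now €208.
Bill 2, €3,820: €42 to deductible, leaving €3,778; coinsurance €3,778 × 15% = €566.70. Owner pays €608.70; OOP now €816.70.
Bill 3, €1,023: 15% coinsurance on €1,023 = €153.45. Owner owes €153.45 (running OOP €970.15).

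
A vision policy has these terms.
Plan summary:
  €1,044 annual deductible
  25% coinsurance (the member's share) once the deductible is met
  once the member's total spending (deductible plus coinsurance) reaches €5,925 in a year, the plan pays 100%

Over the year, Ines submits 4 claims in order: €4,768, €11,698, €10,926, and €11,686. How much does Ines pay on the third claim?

Bill 1, €4,768: €1,044 finishes the deductible; €3,724 goes to coinsurance; 25% of €3,724 = €931. Member owes €1,975 (running OOP €1,975).
Bill 2, €11,698: 25% coinsurance on €11,698 = €2,924.50. Member owes €2,924.50 (running OOP €4,899.50).
Bill 3, €10,926: deductible already satisfied, so member's share is 25% × €10,926 = €2,731.50. OOP would hit €7,631 > €5,925, so the cap limits the member to €5,925 − €4,899.50 = €1,025.50.

€1,025.50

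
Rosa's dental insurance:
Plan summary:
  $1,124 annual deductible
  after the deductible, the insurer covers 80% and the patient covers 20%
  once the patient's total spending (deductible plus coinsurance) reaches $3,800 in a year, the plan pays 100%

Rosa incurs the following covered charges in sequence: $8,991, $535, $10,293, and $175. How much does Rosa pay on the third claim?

$995.60

Claim 1 — $8,991: $1,124 to deductible, leaving $7,867; 20% of $7,867 = $1,573.40. Cost to patient: $2,697.40. OOP to date $2,697.40.
Claim 2 — $535: 20% coinsurance on $535 = $107. Patient owes $107 (running OOP $2,804.40).
Claim 3 — $10,293: deductible already satisfied, so patient's share is 20% × $10,293 = $2,058.60. Adding that to $2,804.40 gives $4,863, past the $3,800 cap; patient pays only $3,800 − $2,804.40 = $995.60.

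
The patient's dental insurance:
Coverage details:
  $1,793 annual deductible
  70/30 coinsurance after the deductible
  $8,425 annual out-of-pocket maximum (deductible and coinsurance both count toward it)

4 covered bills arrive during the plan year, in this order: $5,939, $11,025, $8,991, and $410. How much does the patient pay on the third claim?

$2,080.70

Claim 1 ($5,939): $1,793 to deductible, leaving $4,146; coinsurance $4,146 × 30% = $1,243.80. Patient pays $3,036.80; OOP now $3,036.80.
Claim 2 ($11,025): deductible already satisfied, so patient's share is 30% × $11,025 = $3,307.50. Patient owes $3,307.50 (running OOP $6,344.30).
Claim 3 ($8,991): 30% coinsurance on $8,991 = $2,697.30. OOP would hit $9,041.60 > $8,425, so the cap limits the patient to $8,425 − $6,344.30 = $2,080.70.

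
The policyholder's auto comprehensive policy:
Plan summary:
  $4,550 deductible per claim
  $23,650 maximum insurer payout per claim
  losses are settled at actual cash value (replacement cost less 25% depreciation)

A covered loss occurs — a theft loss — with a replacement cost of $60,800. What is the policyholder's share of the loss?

Depreciate 25%: the covered value is $60,800 × 0.75 = $45,600.
Less the $4,550 deductible: $45,600 − $4,550 = $41,050.
$41,050 exceeds the $23,650 limit, so the insurer pays the limit: $23,650.
Policyholder's share is the uncovered remainder: $60,800 − $23,650 = $37,150.

$37,150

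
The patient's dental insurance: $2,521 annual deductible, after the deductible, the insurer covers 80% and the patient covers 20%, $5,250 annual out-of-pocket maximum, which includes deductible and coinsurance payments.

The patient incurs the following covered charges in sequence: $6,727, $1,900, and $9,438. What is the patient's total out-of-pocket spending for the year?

$5,250

#1 ($6,727): $2,521 finishes the deductible; $4,206 goes to coinsurance; coinsurance $4,206 × 20% = $841.20. Patient pays $3,362.20; OOP now $3,362.20.
#2 ($1,900): deductible met; 20% of $1,900 = $380. Cost to patient: $380. OOP to date $3,742.20.
#3 ($9,438): 20% coinsurance on $9,438 = $1,887.60. That would push OOP to $5,629.80, over the $5,250 cap, so patient pays $5,250 − $3,742.20 = $1,507.80.
Summing the patient's payments: $3,362.20 + $380 + $1,507.80 = $5,250.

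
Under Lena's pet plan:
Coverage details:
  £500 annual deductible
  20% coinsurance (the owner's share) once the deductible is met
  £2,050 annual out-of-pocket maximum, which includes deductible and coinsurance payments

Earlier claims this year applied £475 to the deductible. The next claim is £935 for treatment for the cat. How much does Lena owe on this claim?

Remaining deductible: £500 − £475 = £25.
After the £25 deductible portion, £935 − £25 = £910 is subject to coinsurance.
20% of £910 = £182 falls to the owner.
Owner responsibility before any cap: £25 + £182 = £207.
Cumulative spending £475 + £207 = £682 stays under the £2,050 maximum.

£207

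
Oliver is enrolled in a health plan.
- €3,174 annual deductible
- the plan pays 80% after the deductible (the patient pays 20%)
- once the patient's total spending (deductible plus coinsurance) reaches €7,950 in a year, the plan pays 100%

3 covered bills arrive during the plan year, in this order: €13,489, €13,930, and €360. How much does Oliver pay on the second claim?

€2,713

Claim 1 (€13,489): €3,174 to deductible, leaving €10,315; coinsurance €10,315 × 20% = €2,063. Patient pays €5,237; OOP now €5,237.
Claim 2 (€13,930): deductible met; 20% of €13,930 = €2,786. Adding that to €5,237 gives €8,023, past the €7,950 cap; patient pays only €7,950 − €5,237 = €2,713.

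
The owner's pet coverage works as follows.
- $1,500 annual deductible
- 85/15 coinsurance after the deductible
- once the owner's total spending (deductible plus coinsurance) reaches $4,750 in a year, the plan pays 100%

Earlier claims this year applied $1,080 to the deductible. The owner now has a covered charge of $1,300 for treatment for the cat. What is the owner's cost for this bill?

Remaining deductible: $1,500 − $1,080 = $420.
After the $420 deductible portion, $1,300 − $420 = $880 is subject to coinsurance.
Coinsurance: $880 × 15% = $132.
Owner responsibility before any cap: $420 + $132 = $552.
Total out-of-pocket so far would be $1,080 + $552 = $1,632, below the $4,750 cap — no reduction.

$552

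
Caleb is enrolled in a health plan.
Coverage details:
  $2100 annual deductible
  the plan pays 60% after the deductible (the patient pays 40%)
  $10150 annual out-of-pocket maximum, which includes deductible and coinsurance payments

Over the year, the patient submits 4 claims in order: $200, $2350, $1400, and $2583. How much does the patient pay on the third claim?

$560

Claim 1 — $200: entire amount goes to the deductible. Patient owes $200 (running OOP $200).
Claim 2 — $2350: $1900 to deductible, leaving $450; patient's 40% is $180. Patient owes $2080 (running OOP $2280).
Claim 3 — $1400: 40% coinsurance on $1400 = $560. Cost to patient: $560. OOP to date $2840.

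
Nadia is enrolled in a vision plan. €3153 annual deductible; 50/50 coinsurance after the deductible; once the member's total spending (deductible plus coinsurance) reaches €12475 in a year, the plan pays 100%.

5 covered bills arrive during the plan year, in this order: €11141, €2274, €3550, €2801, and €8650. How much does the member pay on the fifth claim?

€1015.50

Claim 1 — €11141: deductible takes €3153, €7988 remains; coinsurance €7988 × 50% = €3994. Member pays €7147; OOP now €7147.
Claim 2 — €2274: deductible already satisfied, so member's share is 50% × €2274 = €1137. Member pays €1137; OOP now €8284.
Claim 3 — €3550: 50% coinsurance on €3550 = €1775. Cost to member: €1775. OOP to date €10059.
Claim 4 — €2801: deductible met; 50% of €2801 = €1400.50. Cost to member: €1400.50. OOP to date €11459.50.
Claim 5 — €8650: 50% coinsurance on €8650 = €4325. Adding that to €11459.50 gives €15784.50, past the €12475 cap; member pays only €12475 − €11459.50 = €1015.50.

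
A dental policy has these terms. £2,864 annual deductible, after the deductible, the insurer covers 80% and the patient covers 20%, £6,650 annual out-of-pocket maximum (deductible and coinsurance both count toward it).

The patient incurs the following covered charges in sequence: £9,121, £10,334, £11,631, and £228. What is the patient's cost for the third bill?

Claim 1 — £9,121: £2,864 finishes the deductible; £6,257 goes to coinsurance; 20% of £6,257 = £1,251.40. Cost to patient: £4,115.40. OOP to date £4,115.40.
Claim 2 — £10,334: 20% coinsurance on £10,334 = £2,066.80. Cost to patient: £2,066.80. OOP to date £6,182.20.
Claim 3 — £11,631: deductible met; 20% of £11,631 = £2,326.20. OOP would hit £8,508.40 > £6,650, so the cap limits the patient to £6,650 − £6,182.20 = £467.80.

£467.80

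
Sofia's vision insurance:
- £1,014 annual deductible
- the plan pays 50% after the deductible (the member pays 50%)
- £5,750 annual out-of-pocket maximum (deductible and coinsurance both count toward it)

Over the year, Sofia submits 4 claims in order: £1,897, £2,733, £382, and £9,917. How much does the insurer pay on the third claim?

£191

#1 (£1,897): £1,014 to deductible, leaving £883; member's 50% is £441.50. Cost to member: £1,455.50. OOP to date £1,455.50. Insurer: £1,897 − £1,455.50 = £441.50.
#2 (£2,733): deductible already satisfied, so member's share is 50% × £2,733 = £1,366.50. Member owes £1,366.50 (running OOP £2,822). Plan pays £2,733 − £1,366.50 = £1,366.50.
#3 (£382): 50% coinsurance on £382 = £191. Member pays £191; OOP now £3,013. Plan pays £382 − £191 = £191.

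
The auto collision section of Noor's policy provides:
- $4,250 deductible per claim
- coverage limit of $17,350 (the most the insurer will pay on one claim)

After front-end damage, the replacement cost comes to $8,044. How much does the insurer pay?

$3,794

Subtract the deductible: $8,044 − $4,250 = $3,794.
$3,794 ≤ $17,350, so the limit doesn't bind; insurer pays $3,794.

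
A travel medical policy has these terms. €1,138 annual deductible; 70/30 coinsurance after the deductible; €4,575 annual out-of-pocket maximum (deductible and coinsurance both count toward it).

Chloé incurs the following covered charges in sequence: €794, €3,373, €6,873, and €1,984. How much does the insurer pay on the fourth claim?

Claim 1 (€794): all of it applies to the deductible. Traveler owes €794 (running OOP €794). Plan pays €794 − €794 = €0.
Claim 2 (€3,373): €344 finishes the deductible; €3,029 goes to coinsurance; traveler's 30% is €908.70. Cost to traveler: €1,252.70. OOP to date €2,046.70. Plan pays €3,373 − €1,252.70 = €2,120.30.
Claim 3 (€6,873): deductible met; 30% of €6,873 = €2,061.90. Cost to traveler: €2,061.90. OOP to date €4,108.60. Plan pays €6,873 − €2,061.90 = €4,811.10.
Claim 4 (€1,984): deductible already satisfied, so traveler's share is 30% × €1,984 = €595.20. Adding that to €4,108.60 gives €4,703.80, past the €4,575 cap; traveler pays only €4,575 − €4,108.60 = €466.40. Insurer: €1,984 − €466.40 = €1,517.60.

€1,517.60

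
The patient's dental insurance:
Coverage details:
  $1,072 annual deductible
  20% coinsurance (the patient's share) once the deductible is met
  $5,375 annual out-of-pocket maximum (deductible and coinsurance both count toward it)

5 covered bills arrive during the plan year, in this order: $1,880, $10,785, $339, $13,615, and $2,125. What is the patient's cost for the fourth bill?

$1,916.60

Claim 1 ($1,880): $1,072 finishes the deductible; $808 goes to coinsurance; patient's 20% is $161.60. Patient owes $1,233.60 (running OOP $1,233.60).
Claim 2 ($10,785): 20% coinsurance on $10,785 = $2,157. Patient owes $2,157 (running OOP $3,390.60).
Claim 3 ($339): deductible met; 20% of $339 = $67.80. Cost to patient: $67.80. OOP to date $3,458.40.
Claim 4 ($13,615): deductible already satisfied, so patient's share is 20% × $13,615 = $2,723. That would push OOP to $6,181.40, over the $5,375 cap, so patient pays $5,375 − $3,458.40 = $1,916.60.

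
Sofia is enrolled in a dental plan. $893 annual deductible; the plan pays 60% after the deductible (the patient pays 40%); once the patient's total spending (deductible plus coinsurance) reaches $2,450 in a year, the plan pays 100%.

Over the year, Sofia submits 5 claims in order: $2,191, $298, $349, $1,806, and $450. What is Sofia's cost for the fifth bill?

$56.60

Bill 1, $2,191: $893 finishes the deductible; $1,298 goes to coinsurance; 40% of $1,298 = $519.20. Cost to patient: $1,412.20. OOP to date $1,412.20.
Bill 2, $298: 40% coinsurance on $298 = $119.20. Cost to patient: $119.20. OOP to date $1,531.40.
Bill 3, $349: deductible already satisfied, so patient's share is 40% × $349 = $139.60. Patient pays $139.60; OOP now $1,671.
Bill 4, $1,806: 40% coinsurance on $1,806 = $722.40. Patient owes $722.40 (running OOP $2,393.40).
Bill 5, $450: deductible met; 40% of $450 = $180. OOP would hit $2,573.40 > $2,450, so the cap limits the patient to $2,450 − $2,393.40 = $56.60.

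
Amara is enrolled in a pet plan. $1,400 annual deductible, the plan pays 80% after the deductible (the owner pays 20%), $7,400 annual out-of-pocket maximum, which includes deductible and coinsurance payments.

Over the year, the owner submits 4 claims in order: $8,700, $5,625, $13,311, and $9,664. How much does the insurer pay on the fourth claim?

$8,911.20

#1 ($8,700): $1,400 to deductible, leaving $7,300; coinsurance $7,300 × 20% = $1,460. Owner owes $2,860 (running OOP $2,860). Plan pays $8,700 − $2,860 = $5,840.
#2 ($5,625): 20% coinsurance on $5,625 = $1,125. Owner pays $1,125; OOP now $3,985. Plan pays $5,625 − $1,125 = $4,500.
#3 ($13,311): deductible met; 20% of $13,311 = $2,662.20. Owner pays $2,662.20; OOP now $6,647.20. Plan pays $13,311 − $2,662.20 = $10,648.80.
#4 ($9,664): deductible already satisfied, so owner's share is 20% × $9,664 = $1,932.80. That would push OOP to $8,580, over the $7,400 cap, so owner pays $7,400 − $6,647.20 = $752.80. Insurer: $9,664 − $752.80 = $8,911.20.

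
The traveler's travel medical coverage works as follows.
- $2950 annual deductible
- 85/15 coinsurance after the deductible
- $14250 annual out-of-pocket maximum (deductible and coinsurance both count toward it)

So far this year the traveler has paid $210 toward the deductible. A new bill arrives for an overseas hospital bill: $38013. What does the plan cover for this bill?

Remaining deductible: $2950 − $210 = $2740.
That leaves $38013 − $2740 = $35273 for coinsurance.
Coinsurance: $35273 × 15% = $5290.95.
That puts the traveler's cost at $2740 + $5290.95 = $8030.95 before any cap.
Cumulative spending $210 + $8030.95 = $8240.95 stays under the $14250 maximum.
Insurer pays the balance: $38013 − $8030.95 = $29982.05.

$29982.05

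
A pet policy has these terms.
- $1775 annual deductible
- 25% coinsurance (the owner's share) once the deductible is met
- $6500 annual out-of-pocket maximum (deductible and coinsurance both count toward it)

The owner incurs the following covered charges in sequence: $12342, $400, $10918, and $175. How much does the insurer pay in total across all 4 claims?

$17335

#1 ($12342): $1775 to deductible, leaving $10567; 25% of $10567 = $2641.75. Cost to owner: $4416.75. OOP to date $4416.75. Insurer: $12342 − $4416.75 = $7925.25.
#2 ($400): deductible met; 25% of $400 = $100. Owner owes $100 (running OOP $4516.75). Plan pays $400 − $100 = $300.
#3 ($10918): deductible already satisfied, so owner's share is 25% × $10918 = $2729.50. Adding that to $4516.75 gives $7246.25, past the $6500 cap; owner pays only $6500 − $4516.75 = $1983.25. Plan pays $10918 − $1983.25 = $8934.75.
#4 ($175): deductible already satisfied, so owner's share is 25% × $175 = $43.75. Adding that to $6500 gives $6543.75, past the $6500 cap; owner pays only $6500 − $6500 = $0. Plan pays $175 − $0 = $175.
Insurer total = bills − owner's total = $23835 − $6500 = $17335.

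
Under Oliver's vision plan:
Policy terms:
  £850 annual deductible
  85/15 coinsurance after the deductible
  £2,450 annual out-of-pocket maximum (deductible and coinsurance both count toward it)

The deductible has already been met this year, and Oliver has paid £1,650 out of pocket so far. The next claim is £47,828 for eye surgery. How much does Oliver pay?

With the deductible met, the entire £47,828 is subject to coinsurance.
Member's 15% share of £47,828 is £7,174.20.
That would bring total out-of-pocket to £8,824.20, past the £2,450 cap. The member is capped at £2,450 − £1,650 = £800 on this claim.

£800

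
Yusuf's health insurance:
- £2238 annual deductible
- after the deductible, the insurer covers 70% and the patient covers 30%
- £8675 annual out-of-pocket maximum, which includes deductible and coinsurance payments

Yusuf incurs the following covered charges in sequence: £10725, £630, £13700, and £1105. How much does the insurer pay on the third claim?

£9998.10

Claim 1 — £10725: deductible takes £2238, £8487 remains; coinsurance £8487 × 30% = £2546.10. Patient pays £4784.10; OOP now £4784.10. Insurer: £10725 − £4784.10 = £5940.90.
Claim 2 — £630: deductible met; 30% of £630 = £189. Cost to patient: £189. OOP to date £4973.10. Plan pays £630 − £189 = £441.
Claim 3 — £13700: deductible already satisfied, so patient's share is 30% × £13700 = £4110. Adding that to £4973.10 gives £9083.10, past the £8675 cap; patient pays only £8675 − £4973.10 = £3701.90. Plan pays £13700 − £3701.90 = £9998.10.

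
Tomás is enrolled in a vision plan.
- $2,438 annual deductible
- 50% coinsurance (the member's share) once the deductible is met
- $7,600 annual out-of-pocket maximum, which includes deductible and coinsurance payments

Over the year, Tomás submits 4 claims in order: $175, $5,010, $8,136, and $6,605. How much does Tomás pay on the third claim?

$3,788.50

Claim 1 — $175: fully absorbed by the deductible. Cost to member: $175. OOP to date $175.
Claim 2 — $5,010: deductible takes $2,263, $2,747 remains; 50% of $2,747 = $1,373.50. Cost to member: $3,636.50. OOP to date $3,811.50.
Claim 3 — $8,136: deductible already satisfied, so member's share is 50% × $8,136 = $4,068. OOP would hit $7,879.50 > $7,600, so the cap limits the member to $7,600 − $3,811.50 = $3,788.50.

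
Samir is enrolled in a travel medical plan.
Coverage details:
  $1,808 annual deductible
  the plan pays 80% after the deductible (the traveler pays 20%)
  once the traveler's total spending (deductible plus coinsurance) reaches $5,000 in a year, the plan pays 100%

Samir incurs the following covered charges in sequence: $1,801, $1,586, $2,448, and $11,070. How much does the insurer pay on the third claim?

$1,958.40

Bill 1, $1,801: fully absorbed by the deductible. Cost to traveler: $1,801. OOP to date $1,801. Plan pays $1,801 − $1,801 = $0.
Bill 2, $1,586: $7 to deductible, leaving $1,579; 20% of $1,579 = $315.80. Cost to traveler: $322.80. OOP to date $2,123.80. Insurer: $1,586 − $322.80 = $1,263.20.
Bill 3, $2,448: 20% coinsurance on $2,448 = $489.60. Traveler pays $489.60; OOP now $2,613.40. Insurer: $2,448 − $489.60 = $1,958.40.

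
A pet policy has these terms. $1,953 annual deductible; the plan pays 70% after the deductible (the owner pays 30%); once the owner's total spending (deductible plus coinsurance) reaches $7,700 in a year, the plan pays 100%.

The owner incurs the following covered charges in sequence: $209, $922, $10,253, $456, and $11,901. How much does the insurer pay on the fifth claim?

Bill 1, $209: all of it applies to the deductible. Cost to owner: $209. OOP to date $209. Insurer: $209 − $209 = $0.
Bill 2, $922: all of it applies to the deductible. Cost to owner: $922. OOP to date $1,131. Plan pays $922 − $922 = $0.
Bill 3, $10,253: deductible takes $822, $9,431 remains; coinsurance $9,431 × 30% = $2,829.30. Owner owes $3,651.30 (running OOP $4,782.30). Plan pays $10,253 − $3,651.30 = $6,601.70.
Bill 4, $456: deductible already satisfied, so owner's share is 30% × $456 = $136.80. Owner pays $136.80; OOP now $4,919.10. Insurer: $456 − $136.80 = $319.20.
Bill 5, $11,901: 30% coinsurance on $11,901 = $3,570.30. That would push OOP to $8,489.40, over the $7,700 cap, so owner pays $7,700 − $4,919.10 = $2,780.90. Insurer: $11,901 − $2,780.90 = $9,120.10.

$9,120.10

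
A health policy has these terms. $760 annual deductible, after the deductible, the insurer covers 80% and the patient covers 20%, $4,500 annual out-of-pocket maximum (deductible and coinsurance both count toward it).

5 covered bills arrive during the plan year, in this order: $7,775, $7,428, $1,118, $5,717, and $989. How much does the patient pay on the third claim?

Bill 1, $7,775: deductible takes $760, $7,015 remains; 20% of $7,015 = $1,403. Cost to patient: $2,163. OOP to date $2,163.
Bill 2, $7,428: 20% coinsurance on $7,428 = $1,485.60. Patient pays $1,485.60; OOP now $3,648.60.
Bill 3, $1,118: 20% coinsurance on $1,118 = $223.60. Patient owes $223.60 (running OOP $3,872.20).

$223.60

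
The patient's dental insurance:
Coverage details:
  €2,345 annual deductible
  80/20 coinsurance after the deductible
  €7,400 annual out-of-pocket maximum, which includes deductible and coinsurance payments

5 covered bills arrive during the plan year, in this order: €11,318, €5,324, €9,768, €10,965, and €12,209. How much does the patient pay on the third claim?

Claim 1 — €11,318: €2,345 to deductible, leaving €8,973; patient's 20% is €1,794.60. Cost to patient: €4,139.60. OOP to date €4,139.60.
Claim 2 — €5,324: 20% coinsurance on €5,324 = €1,064.80. Patient pays €1,064.80; OOP now €5,204.40.
Claim 3 — €9,768: deductible already satisfied, so patient's share is 20% × €9,768 = €1,953.60. Patient owes €1,953.60 (running OOP €7,158).

€1,953.60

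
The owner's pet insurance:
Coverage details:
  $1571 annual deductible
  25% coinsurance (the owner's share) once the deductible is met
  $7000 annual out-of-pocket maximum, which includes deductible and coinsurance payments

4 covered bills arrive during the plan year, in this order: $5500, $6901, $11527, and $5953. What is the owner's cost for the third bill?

Bill 1, $5500: $1571 finishes the deductible; $3929 goes to coinsurance; owner's 25% is $982.25. Owner owes $2553.25 (running OOP $2553.25).
Bill 2, $6901: deductible already satisfied, so owner's share is 25% × $6901 = $1725.25. Owner owes $1725.25 (running OOP $4278.50).
Bill 3, $11527: deductible already satisfied, so owner's share is 25% × $11527 = $2881.75. That would push OOP to $7160.25, over the $7000 cap, so owner pays $7000 − $4278.50 = $2721.50.

$2721.50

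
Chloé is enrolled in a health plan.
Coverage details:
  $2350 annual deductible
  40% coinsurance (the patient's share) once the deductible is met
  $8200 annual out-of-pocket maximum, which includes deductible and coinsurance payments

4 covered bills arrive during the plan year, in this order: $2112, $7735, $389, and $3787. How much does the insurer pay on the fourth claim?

$2272.20

Claim 1 ($2112): entire amount goes to the deductible. Patient pays $2112; OOP now $2112. Insurer: $2112 − $2112 = $0.
Claim 2 ($7735): deductible takes $238, $7497 remains; 40% of $7497 = $2998.80. Cost to patient: $3236.80. OOP to date $5348.80. Plan pays $7735 − $3236.80 = $4498.20.
Claim 3 ($389): 40% coinsurance on $389 = $155.60. Patient pays $155.60; OOP now $5504.40. Insurer: $389 − $155.60 = $233.40.
Claim 4 ($3787): 40% coinsurance on $3787 = $1514.80. Patient pays $1514.80; OOP now $7019.20. Insurer: $3787 − $1514.80 = $2272.20.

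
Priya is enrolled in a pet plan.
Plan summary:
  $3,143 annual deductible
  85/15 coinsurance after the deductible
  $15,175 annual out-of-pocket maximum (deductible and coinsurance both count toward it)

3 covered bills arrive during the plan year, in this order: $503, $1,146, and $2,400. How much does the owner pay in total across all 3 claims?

Claim 1 — $503: entire amount goes to the deductible. Owner pays $503; OOP now $503.
Claim 2 — $1,146: entire amount goes to the deductible. Cost to owner: $1,146. OOP to date $1,649.
Claim 3 — $2,400: $1,494 finishes the deductible; $906 goes to coinsurance; owner's 15% is $135.90. Owner pays $1,629.90; OOP now $3,278.90.
Summing the owner's payments: $503 + $1,146 + $1,629.90 = $3,278.90.

$3,278.90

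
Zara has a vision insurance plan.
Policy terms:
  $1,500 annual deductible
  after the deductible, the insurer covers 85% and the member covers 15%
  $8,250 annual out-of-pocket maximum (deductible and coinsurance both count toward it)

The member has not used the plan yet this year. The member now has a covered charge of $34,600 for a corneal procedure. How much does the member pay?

Nothing has been paid toward the $1,500 deductible, so the first $1,500 of this charge is applied there.
That leaves $34,600 − $1,500 = $33,100 for coinsurance.
Member's 15% share of $33,100 is $4,965.
So the member owes $1,500 + $4,965 = $6,465 before any cap.
Cumulative spending $0 + $6,465 = $6,465 stays under the $8,250 maximum.

$6,465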